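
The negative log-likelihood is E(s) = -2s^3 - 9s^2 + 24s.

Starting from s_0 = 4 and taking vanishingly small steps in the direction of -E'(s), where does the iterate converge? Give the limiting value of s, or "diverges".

E'(s) = -6(s - 1)(s + 4), so E'(4) = -144.
Gradient descent moves in the -E' direction, i.e. s is increasing.
There is no critical point above s=4, and E' keeps the same sign, so the iterate runs off to +∞.

diverges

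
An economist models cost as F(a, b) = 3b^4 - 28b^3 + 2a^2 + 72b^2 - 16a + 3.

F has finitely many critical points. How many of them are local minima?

2

F separates as a function of a plus a function of b, so ∇F=0 decouples.
∂F/∂a = 4(a - 4) = 0 at a ∈ {4}; ∂F/∂b = 12b(b - 4)(b - 3) = 0 at b ∈ {0, 3, 4}.
The Hessian is diagonal: diag(F_aa, F_bb). Second derivatives: F_aa(4)=4; F_bb(0)=144, F_bb(3)=-36, F_bb(4)=48.
Local minima occur where both diagonal entries positive: (4, 0), (4, 4). Count: 2.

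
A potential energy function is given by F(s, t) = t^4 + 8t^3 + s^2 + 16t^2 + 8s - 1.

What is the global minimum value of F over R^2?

-17

F(s,t) separates as P(s) + Q(t) − 1, so its minimum is min P + min Q − 1.
P'(s) = 2s + 8 vanishes at s ∈ {-4}; Q'(t) = 4t(t + 2)(t + 4) vanishes at t ∈ {-4, -2, 0}.
Local minima of P (where P''>0): P(-4)=-16. Local minima of Q: Q(-4)=0, Q(0)=0.
So the global minimum of F is P(-4) + Q(-4) − 1 = -16 + 0 − 1 = -17, attained at (-4, -4).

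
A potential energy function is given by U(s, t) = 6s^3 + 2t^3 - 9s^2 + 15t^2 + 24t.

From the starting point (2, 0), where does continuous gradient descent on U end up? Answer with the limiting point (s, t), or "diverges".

(1, -1)

U is separable, so gradient descent decouples: s follows -∂U/∂s, t follows -∂U/∂t.
∂U/∂s = 18s(s - 1); at s=2 this is 36, so s decreases.
∂U/∂t = 6(t + 1)(t + 4); at t=0 this is 24, so t decreases.
s converges to its nearest critical value 1 (a local min of the s-part); t converges to -1. The iterate converges to (1, -1).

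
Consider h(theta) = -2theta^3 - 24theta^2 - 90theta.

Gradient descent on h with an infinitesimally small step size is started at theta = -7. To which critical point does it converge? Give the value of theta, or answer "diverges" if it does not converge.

-5

h'(theta) = -6(theta + 3)(theta + 5), so h'(-7) = -48.
Gradient descent moves in the -h' direction, i.e. theta is increasing.
The nearest critical point in that direction is theta = -5, where h'' = 12 > 0 (a local minimum). The iterate converges there.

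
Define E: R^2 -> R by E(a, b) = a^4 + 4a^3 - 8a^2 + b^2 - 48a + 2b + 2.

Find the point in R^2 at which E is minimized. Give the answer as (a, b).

E(a,b) separates as P(a) + Q(b) + 2, so its minimum is min P + min Q + 2.
P'(a) = 4(a - 2)(a + 2)(a + 3) vanishes at a ∈ {-3, -2, 2}; Q'(b) = 2b + 2 vanishes at b ∈ {-1}.
Local minima of P (where P''>0): P(-3)=45, P(2)=-80. Local minima of Q: Q(-1)=-1.
So the global minimum of E is P(2) + Q(-1) + 2 = -80 − 1 + 2 = -79, attained at (2, -1).

(2, -1)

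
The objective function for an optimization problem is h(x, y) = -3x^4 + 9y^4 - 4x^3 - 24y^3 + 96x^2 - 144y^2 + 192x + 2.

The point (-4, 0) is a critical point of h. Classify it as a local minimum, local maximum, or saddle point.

local maximum

The mixed partial ∂²h/∂x∂y is 0, so the Hessian at any point is diag(h_xx, h_yy) = diag(12(-3x^2 - 2x + 16), 36(3y^2 - 4y - 8)).
At (-4, 0): H = diag(-288, -288).
Both eigenvalues are negative, so H is negative definite: a local maximum.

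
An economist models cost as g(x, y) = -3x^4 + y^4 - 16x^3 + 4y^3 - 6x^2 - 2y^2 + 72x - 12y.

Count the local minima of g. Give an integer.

2

g separates as a function of x plus a function of y, so ∇g=0 decouples.
∂g/∂x = -12(x - 1)(x + 2)(x + 3) = 0 at x ∈ {-3, -2, 1}; ∂g/∂y = 4(y - 1)(y + 1)(y + 3) = 0 at y ∈ {-3, -1, 1}.
The Hessian is diagonal: diag(g_xx, g_yy). Second derivatives: g_xx(-3)=-48, g_xx(-2)=36, g_xx(1)=-144; g_yy(-3)=32, g_yy(-1)=-16, g_yy(1)=32.
Local minima occur where both diagonal entries positive: (-2, -3), (-2, 1). Count: 2.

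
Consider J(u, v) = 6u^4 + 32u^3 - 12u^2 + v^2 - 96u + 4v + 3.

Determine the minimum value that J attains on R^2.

-321

J(u,v) separates as P(u) + Q(v) + 3, so its minimum is min P + min Q + 3.
P'(u) = 24(u - 1)(u + 1)(u + 4) vanishes at u ∈ {-4, -1, 1}; Q'(v) = 2v + 4 vanishes at v ∈ {-2}.
Local minima of P (where P''>0): P(-4)=-320, P(1)=-70. Local minima of Q: Q(-2)=-4.
So the global minimum of J is P(-4) + Q(-2) + 3 = -320 − 4 + 3 = -321, attained at (-4, -2).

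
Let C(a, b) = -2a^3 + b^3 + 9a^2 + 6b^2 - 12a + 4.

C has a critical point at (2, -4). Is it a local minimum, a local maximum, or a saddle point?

The mixed partial ∂²C/∂a∂b is 0, so the Hessian at any point is diag(C_aa, C_bb) = diag(6(-2a + 3), 6(b + 2)).
At (2, -4): H = diag(-6, -12).
Both eigenvalues are negative, so H is negative definite: a local maximum.

local maximum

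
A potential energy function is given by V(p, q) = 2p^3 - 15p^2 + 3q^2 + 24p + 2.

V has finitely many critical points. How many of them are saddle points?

V separates as a function of p plus a function of q, so ∇V=0 decouples.
∂V/∂p = 6(p - 4)(p - 1) = 0 at p ∈ {1, 4}; ∂V/∂q = 6q = 0 at q ∈ {0}.
The Hessian is diagonal: diag(V_pp, V_qq). Second derivatives: V_pp(1)=-18, V_pp(4)=18; V_qq(0)=6.
Saddle points occur where the two diagonal entries have opposite signs: (1, 0). Count: 1.

1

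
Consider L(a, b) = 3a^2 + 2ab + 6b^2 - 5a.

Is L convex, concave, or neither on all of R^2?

convex

L is quadratic, so its Hessian is the constant matrix H = [[6, 2], [2, 12]].
det(H) = 68, tr(H) = 18.
det(H) > 0 and tr(H) > 0, so H is positive definite everywhere: convex.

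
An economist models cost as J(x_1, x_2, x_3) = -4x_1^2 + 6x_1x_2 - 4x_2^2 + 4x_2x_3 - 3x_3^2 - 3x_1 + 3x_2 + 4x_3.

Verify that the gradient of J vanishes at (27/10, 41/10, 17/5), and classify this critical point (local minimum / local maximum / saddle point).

local maximum

∇J = (-8x_1 + 6x_2 - 3, 6x_1 - 8x_2 + 4x_3 + 3, 4x_2 - 6x_3 + 4); substituting (27/10, 41/10, 17/5) gives ∇J = (0, 0, 0), so (27/10, 41/10, 17/5) is indeed a critical point.
The Hessian is constant: H = [[-8, 6, 0], [6, -8, 4], [0, 4, -6]].
Leading principal minors: Δ₁ = -8, Δ₂ = 28, Δ₃ = -40.
The minors alternate sign starting negative (−, +, −), so H is negative definite: a local maximum.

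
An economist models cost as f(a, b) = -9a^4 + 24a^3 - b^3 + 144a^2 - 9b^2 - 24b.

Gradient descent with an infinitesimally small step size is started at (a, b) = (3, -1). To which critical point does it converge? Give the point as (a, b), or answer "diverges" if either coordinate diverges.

diverges

f is separable, so gradient descent decouples: a follows -∂f/∂a, b follows -∂f/∂b.
∂f/∂a = -36a(a - 4)(a + 2); at a=3 this is 540, so a decreases.
∂f/∂b = -3(b + 2)(b + 4); at b=-1 this is -9, so b increases.
The b-coordinate has no critical point in that direction and runs off to infinity.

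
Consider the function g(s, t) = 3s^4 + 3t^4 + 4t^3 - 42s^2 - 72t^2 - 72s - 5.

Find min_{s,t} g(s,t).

-996

g(s,t) separates as P(s) + Q(t) − 5, so its minimum is min P + min Q − 5.
P'(s) = 12(s - 3)(s + 1)(s + 2) vanishes at s ∈ {-2, -1, 3}; Q'(t) = 12t(t - 3)(t + 4) vanishes at t ∈ {-4, 0, 3}.
Local minima of P (where P''>0): P(-2)=24, P(3)=-351. Local minima of Q: Q(-4)=-640, Q(3)=-297.
So the global minimum of g is P(3) + Q(-4) − 5 = -351 − 640 − 5 = -996, attained at (3, -4).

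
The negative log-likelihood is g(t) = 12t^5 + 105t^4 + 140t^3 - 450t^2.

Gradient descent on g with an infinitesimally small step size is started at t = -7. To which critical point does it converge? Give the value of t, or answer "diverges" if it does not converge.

diverges

g'(t) = 60t(t - 1)(t + 3)(t + 5), so g'(-7) = 26880.
Gradient descent moves in the -g' direction, i.e. t is decreasing.
There is no critical point below t=-7, and g' keeps the same sign, so the iterate runs off to −∞.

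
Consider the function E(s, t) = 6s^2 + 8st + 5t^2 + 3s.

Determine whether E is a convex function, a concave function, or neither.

E is quadratic, so its Hessian is the constant matrix H = [[12, 8], [8, 10]].
det(H) = 56, tr(H) = 22.
det(H) > 0 and tr(H) > 0, so H is positive definite everywhere: convex.

convex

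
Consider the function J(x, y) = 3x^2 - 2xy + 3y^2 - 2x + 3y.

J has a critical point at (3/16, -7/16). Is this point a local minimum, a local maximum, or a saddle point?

local minimum

The Hessian of J is constant: H = [[6, -2], [-2, 6]].
det(H) = 6·6 − (-2)² = 32.
det(H) > 0 and tr(H) = 12 > 0, so H is positive definite and the point is a local minimum.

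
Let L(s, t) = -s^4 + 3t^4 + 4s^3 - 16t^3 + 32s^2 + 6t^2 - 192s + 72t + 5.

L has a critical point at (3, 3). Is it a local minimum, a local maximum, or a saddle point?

local minimum

The mixed partial ∂²L/∂s∂t is 0, so the Hessian at any point is diag(L_ss, L_tt) = diag(4(-3s^2 + 6s + 16), 12(3t^2 - 8t + 1)).
At (3, 3): H = diag(28, 48).
Both eigenvalues are positive, so H is positive definite: a local minimum.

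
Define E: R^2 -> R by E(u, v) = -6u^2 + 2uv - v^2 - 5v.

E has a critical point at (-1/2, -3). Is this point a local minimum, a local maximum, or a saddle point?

local maximum

The Hessian of E is constant: H = [[-12, 2], [2, -2]].
det(H) = (-12)·(-2) − 2² = 20.
det(H) > 0 and tr(H) = -14 < 0, so H is negative definite and the point is a local maximum.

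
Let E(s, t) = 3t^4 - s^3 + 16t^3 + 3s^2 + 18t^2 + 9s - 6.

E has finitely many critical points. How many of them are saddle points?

3

E separates as a function of s plus a function of t, so ∇E=0 decouples.
∂E/∂s = -3(s - 3)(s + 1) = 0 at s ∈ {-1, 3}; ∂E/∂t = 12t(t + 1)(t + 3) = 0 at t ∈ {-3, -1, 0}.
The Hessian is diagonal: diag(E_ss, E_tt). Second derivatives: E_ss(-1)=12, E_ss(3)=-12; E_tt(-3)=72, E_tt(-1)=-24, E_tt(0)=36.
Saddle points occur where the two diagonal entries have opposite signs: (-1, -1), (3, -3), (3, 0). Count: 3.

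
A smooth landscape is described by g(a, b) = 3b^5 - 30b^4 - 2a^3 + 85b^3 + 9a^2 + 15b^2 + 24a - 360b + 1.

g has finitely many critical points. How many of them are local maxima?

g separates as a function of a plus a function of b, so ∇g=0 decouples.
∂g/∂a = -6(a - 4)(a + 1) = 0 at a ∈ {-1, 4}; ∂g/∂b = 15(b - 4)(b - 3)(b - 2)(b + 1) = 0 at b ∈ {-1, 2, 3, 4}.
The Hessian is diagonal: diag(g_aa, g_bb). Second derivatives: g_aa(-1)=30, g_aa(4)=-30; g_bb(-1)=-900, g_bb(2)=90, g_bb(3)=-60, g_bb(4)=150.
Local maxima occur where both diagonal entries negative: (4, -1), (4, 3). Count: 2.

2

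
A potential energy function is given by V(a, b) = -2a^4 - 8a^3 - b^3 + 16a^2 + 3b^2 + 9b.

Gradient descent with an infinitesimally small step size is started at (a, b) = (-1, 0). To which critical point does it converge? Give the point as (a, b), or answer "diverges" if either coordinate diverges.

(0, -1)

V is separable, so gradient descent decouples: a follows -∂V/∂a, b follows -∂V/∂b.
∂V/∂a = -8a(a - 1)(a + 4); at a=-1 this is -48, so a increases.
∂V/∂b = -3(b - 3)(b + 1); at b=0 this is 9, so b decreases.
a converges to its nearest critical value 0 (a local min of the a-part); b converges to -1. The iterate converges to (0, -1).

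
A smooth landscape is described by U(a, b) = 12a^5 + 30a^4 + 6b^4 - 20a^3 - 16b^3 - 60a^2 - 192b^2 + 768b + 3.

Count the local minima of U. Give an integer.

U separates as a function of a plus a function of b, so ∇U=0 decouples.
∂U/∂a = 60a(a - 1)(a + 1)(a + 2) = 0 at a ∈ {-2, -1, 0, 1}; ∂U/∂b = 24(b - 4)(b - 2)(b + 4) = 0 at b ∈ {-4, 2, 4}.
The Hessian is diagonal: diag(U_aa, U_bb). Second derivatives: U_aa(-2)=-360, U_aa(-1)=120, U_aa(0)=-120, U_aa(1)=360; U_bb(-4)=1152, U_bb(2)=-288, U_bb(4)=384.
Local minima occur where both diagonal entries positive: (-1, -4), (-1, 4), (1, -4), (1, 4). Count: 4.

4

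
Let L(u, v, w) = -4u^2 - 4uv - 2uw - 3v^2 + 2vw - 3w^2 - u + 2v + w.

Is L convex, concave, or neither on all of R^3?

L is quadratic, so its Hessian is the constant matrix H = [[-8, -4, -2], [-4, -6, 2], [-2, 2, -6]].
Leading principal minors: -8, 32, -104.
Signs alternate −, +, − ⇒ H ≺ 0 ⇒ concave.

concave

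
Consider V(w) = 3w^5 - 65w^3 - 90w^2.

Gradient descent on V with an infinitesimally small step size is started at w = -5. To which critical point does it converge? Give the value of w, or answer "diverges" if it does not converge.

V'(w) = 15w(w - 4)(w + 1)(w + 3), so V'(-5) = 5400.
Gradient descent moves in the -V' direction, i.e. w is decreasing.
There is no critical point below w=-5, and V' keeps the same sign, so the iterate runs off to −∞.

diverges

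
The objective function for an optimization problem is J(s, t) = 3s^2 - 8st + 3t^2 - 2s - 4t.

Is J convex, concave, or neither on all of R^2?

J is quadratic, so its Hessian is the constant matrix H = [[6, -8], [-8, 6]].
det(H) = -28, tr(H) = 12.
det(H) < 0, so H is indefinite: neither convex nor concave.

neither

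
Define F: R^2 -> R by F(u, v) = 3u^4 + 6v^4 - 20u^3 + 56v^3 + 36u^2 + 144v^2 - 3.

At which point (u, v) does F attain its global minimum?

(0, 0)

F(u,v) separates as P(u) + Q(v) − 3, so its minimum is min P + min Q − 3.
P'(u) = 12u(u - 3)(u - 2) vanishes at u ∈ {0, 2, 3}; Q'(v) = 24v(v + 3)(v + 4) vanishes at v ∈ {-4, -3, 0}.
Local minima of P (where P''>0): P(0)=0, P(3)=27. Local minima of Q: Q(-4)=256, Q(0)=0.
So the global minimum of F is P(0) + Q(0) − 3 = 0 + 0 − 3 = -3, attained at (0, 0).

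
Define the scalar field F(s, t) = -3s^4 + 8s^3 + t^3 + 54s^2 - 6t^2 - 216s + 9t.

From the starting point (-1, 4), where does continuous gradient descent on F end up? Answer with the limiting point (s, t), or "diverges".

F is separable, so gradient descent decouples: s follows -∂F/∂s, t follows -∂F/∂t.
∂F/∂s = -12(s - 3)(s - 2)(s + 3); at s=-1 this is -288, so s increases.
∂F/∂t = 3(t - 3)(t - 1); at t=4 this is 9, so t decreases.
s converges to its nearest critical value 2 (a local min of the s-part); t converges to 3. The iterate converges to (2, 3).

(2, 3)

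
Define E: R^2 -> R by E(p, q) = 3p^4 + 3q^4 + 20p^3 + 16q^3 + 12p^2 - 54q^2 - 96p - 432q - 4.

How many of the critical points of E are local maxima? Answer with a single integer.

E separates as a function of p plus a function of q, so ∇E=0 decouples.
∂E/∂p = 12(p - 1)(p + 2)(p + 4) = 0 at p ∈ {-4, -2, 1}; ∂E/∂q = 12(q - 3)(q + 3)(q + 4) = 0 at q ∈ {-4, -3, 3}.
The Hessian is diagonal: diag(E_pp, E_qq). Second derivatives: E_pp(-4)=120, E_pp(-2)=-72, E_pp(1)=180; E_qq(-4)=84, E_qq(-3)=-72, E_qq(3)=504.
Local maxima occur where both diagonal entries negative: (-2, -3). Count: 1.

1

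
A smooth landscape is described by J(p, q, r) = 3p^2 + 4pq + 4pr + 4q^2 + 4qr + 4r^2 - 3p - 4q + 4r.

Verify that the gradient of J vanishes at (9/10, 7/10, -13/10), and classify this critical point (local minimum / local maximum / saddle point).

local minimum

∇J = (6p + 4q + 4r - 3, 4p + 8q + 4r - 4, 4p + 4q + 8r + 4); substituting (9/10, 7/10, -13/10) gives ∇J = (0, 0, 0), so (9/10, 7/10, -13/10) is indeed a critical point.
The Hessian is constant: H = [[6, 4, 4], [4, 8, 4], [4, 4, 8]].
Leading principal minors: Δ₁ = 6, Δ₂ = 32, Δ₃ = 160.
All leading minors are positive, so H is positive definite: a local minimum.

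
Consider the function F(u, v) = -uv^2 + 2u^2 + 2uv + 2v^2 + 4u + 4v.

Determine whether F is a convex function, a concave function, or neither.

neither

The term -uv^2 is cubic, so the Hessian is not constant.
∂²F/∂v² = -2u + 4, which takes both signs as u varies (negative for sufficiently large u). A diagonal entry of the Hessian changing sign means the Hessian is neither positive- nor negative-semidefinite on all of R^2.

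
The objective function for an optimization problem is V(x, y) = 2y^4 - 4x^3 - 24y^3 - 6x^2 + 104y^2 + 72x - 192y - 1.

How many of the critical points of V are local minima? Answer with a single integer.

V separates as a function of x plus a function of y, so ∇V=0 decouples.
∂V/∂x = -12(x - 2)(x + 3) = 0 at x ∈ {-3, 2}; ∂V/∂y = 8(y - 4)(y - 3)(y - 2) = 0 at y ∈ {2, 3, 4}.
The Hessian is diagonal: diag(V_xx, V_yy). Second derivatives: V_xx(-3)=60, V_xx(2)=-60; V_yy(2)=16, V_yy(3)=-8, V_yy(4)=16.
Local minima occur where both diagonal entries positive: (-3, 2), (-3, 4). Count: 2.

2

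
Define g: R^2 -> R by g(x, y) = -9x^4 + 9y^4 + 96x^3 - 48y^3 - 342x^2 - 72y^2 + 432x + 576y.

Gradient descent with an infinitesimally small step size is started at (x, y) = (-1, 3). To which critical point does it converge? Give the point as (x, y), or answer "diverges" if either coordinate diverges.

diverges

g is separable, so gradient descent decouples: x follows -∂g/∂x, y follows -∂g/∂y.
∂g/∂x = -36(x - 4)(x - 3)(x - 1); at x=-1 this is 1440, so x decreases.
∂g/∂y = 36(y - 4)(y - 2)(y + 2); at y=3 this is -180, so y increases.
The x-coordinate has no critical point in that direction and runs off to infinity.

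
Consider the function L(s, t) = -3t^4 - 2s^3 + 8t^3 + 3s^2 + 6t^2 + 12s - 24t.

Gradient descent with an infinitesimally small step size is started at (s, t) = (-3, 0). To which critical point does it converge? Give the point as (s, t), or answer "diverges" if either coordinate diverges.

L is separable, so gradient descent decouples: s follows -∂L/∂s, t follows -∂L/∂t.
∂L/∂s = -6(s - 2)(s + 1); at s=-3 this is -60, so s increases.
∂L/∂t = -12(t - 2)(t - 1)(t + 1); at t=0 this is -24, so t increases.
s converges to its nearest critical value -1 (a local min of the s-part); t converges to 1. The iterate converges to (-1, 1).

(-1, 1)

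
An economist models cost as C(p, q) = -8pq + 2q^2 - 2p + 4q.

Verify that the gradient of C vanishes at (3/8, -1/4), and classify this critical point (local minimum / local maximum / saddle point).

saddle point

∇C = (-8q - 2, -8p + 4q + 4); substituting (3/8, -1/4) gives ∇C = (0, 0), so (3/8, -1/4) is indeed a critical point.
The Hessian of C is constant: H = [[0, -8], [-8, 4]].
det(H) = 0·4 − (-8)² = -64.
Since det(H) < 0, H is indefinite and the critical point is a saddle point.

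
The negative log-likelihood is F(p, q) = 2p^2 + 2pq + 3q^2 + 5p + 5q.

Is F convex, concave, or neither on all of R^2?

F is quadratic, so its Hessian is the constant matrix H = [[4, 2], [2, 6]].
det(H) = 20, tr(H) = 10.
det(H) > 0 and tr(H) > 0, so H is positive definite everywhere: convex.

convex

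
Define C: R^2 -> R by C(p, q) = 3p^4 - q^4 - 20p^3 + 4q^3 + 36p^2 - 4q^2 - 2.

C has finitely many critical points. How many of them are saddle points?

5

C separates as a function of p plus a function of q, so ∇C=0 decouples.
∂C/∂p = 12p(p - 3)(p - 2) = 0 at p ∈ {0, 2, 3}; ∂C/∂q = -4q(q - 2)(q - 1) = 0 at q ∈ {0, 1, 2}.
The Hessian is diagonal: diag(C_pp, C_qq). Second derivatives: C_pp(0)=72, C_pp(2)=-24, C_pp(3)=36; C_qq(0)=-8, C_qq(1)=4, C_qq(2)=-8.
Saddle points occur where the two diagonal entries have opposite signs: (0, 0), (0, 2), (2, 1), (3, 0), (3, 2). Count: 5.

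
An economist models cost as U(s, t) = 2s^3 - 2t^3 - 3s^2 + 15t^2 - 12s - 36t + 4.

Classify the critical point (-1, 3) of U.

The mixed partial ∂²U/∂s∂t is 0, so the Hessian at any point is diag(U_ss, U_tt) = diag(6(2s - 1), 6(-2t + 5)).
At (-1, 3): H = diag(-18, -6).
Both eigenvalues are negative, so H is negative definite: a local maximum.

local maximum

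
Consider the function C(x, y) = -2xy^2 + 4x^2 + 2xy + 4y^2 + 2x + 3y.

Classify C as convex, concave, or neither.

The term -2xy^2 is cubic, so the Hessian is not constant.
∂²C/∂y² = -4x + 8, which takes both signs as x varies (negative for sufficiently large x). A diagonal entry of the Hessian changing sign means the Hessian is neither positive- nor negative-semidefinite on all of R^2.

neither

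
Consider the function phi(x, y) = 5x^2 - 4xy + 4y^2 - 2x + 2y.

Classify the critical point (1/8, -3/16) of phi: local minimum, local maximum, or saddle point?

local minimum

The Hessian of phi is constant: H = [[10, -4], [-4, 8]].
det(H) = 10·8 − (-4)² = 64.
det(H) > 0 and tr(H) = 18 > 0, so H is positive definite and the point is a local minimum.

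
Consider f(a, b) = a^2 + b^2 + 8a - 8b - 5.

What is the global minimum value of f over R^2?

f(a,b) separates as P(a) + Q(b) − 5, so its minimum is min P + min Q − 5.
P'(a) = 2a + 8 vanishes at a ∈ {-4}; Q'(b) = 2b - 8 vanishes at b ∈ {4}.
Local minima of P (where P''>0): P(-4)=-16. Local minima of Q: Q(4)=-16.
So the global minimum of f is P(-4) + Q(4) − 5 = -16 − 16 − 5 = -37, attained at (-4, 4).

-37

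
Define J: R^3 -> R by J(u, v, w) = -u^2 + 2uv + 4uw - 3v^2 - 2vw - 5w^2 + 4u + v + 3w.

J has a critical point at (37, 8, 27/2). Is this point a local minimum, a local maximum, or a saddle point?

The Hessian is constant: H = [[-2, 2, 4], [2, -6, -2], [4, -2, -10]].
Leading principal minors: Δ₁ = -2, Δ₂ = 8, Δ₃ = -8.
The minors alternate sign starting negative (−, +, −), so H is negative definite: a local maximum.

local maximum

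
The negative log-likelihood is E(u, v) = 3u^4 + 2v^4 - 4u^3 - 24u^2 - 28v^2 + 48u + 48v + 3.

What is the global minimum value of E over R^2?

E(u,v) separates as P(u) + Q(v) + 3, so its minimum is min P + min Q + 3.
P'(u) = 12(u - 2)(u - 1)(u + 2) vanishes at u ∈ {-2, 1, 2}; Q'(v) = 8(v - 2)(v - 1)(v + 3) vanishes at v ∈ {-3, 1, 2}.
Local minima of P (where P''>0): P(-2)=-112, P(2)=16. Local minima of Q: Q(-3)=-234, Q(2)=16.
So the global minimum of E is P(-2) + Q(-3) + 3 = -112 − 234 + 3 = -343, attained at (-2, -3).

-343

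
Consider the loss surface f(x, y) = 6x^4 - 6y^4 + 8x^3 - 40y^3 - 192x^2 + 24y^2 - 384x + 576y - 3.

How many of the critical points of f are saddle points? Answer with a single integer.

5

f separates as a function of x plus a function of y, so ∇f=0 decouples.
∂f/∂x = 24(x - 4)(x + 1)(x + 4) = 0 at x ∈ {-4, -1, 4}; ∂f/∂y = -24(y - 2)(y + 3)(y + 4) = 0 at y ∈ {-4, -3, 2}.
The Hessian is diagonal: diag(f_xx, f_yy). Second derivatives: f_xx(-4)=576, f_xx(-1)=-360, f_xx(4)=960; f_yy(-4)=-144, f_yy(-3)=120, f_yy(2)=-720.
Saddle points occur where the two diagonal entries have opposite signs: (-4, -4), (-4, 2), (-1, -3), (4, -4), (4, 2). Count: 5.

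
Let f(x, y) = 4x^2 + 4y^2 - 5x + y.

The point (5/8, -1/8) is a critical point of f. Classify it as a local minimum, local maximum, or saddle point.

The Hessian of f is constant: H = [[8, 0], [0, 8]].
det(H) = 8·8 − 0² = 64.
det(H) > 0 and tr(H) = 16 > 0, so H is positive definite and the point is a local minimum.

local minimum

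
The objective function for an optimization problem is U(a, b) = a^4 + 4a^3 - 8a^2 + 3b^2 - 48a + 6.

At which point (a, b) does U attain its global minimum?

(2, 0)

U(a,b) separates as P(a) + Q(b) + 6, so its minimum is min P + min Q + 6.
P'(a) = 4(a - 2)(a + 2)(a + 3) vanishes at a ∈ {-3, -2, 2}; Q'(b) = 6b vanishes at b ∈ {0}.
Local minima of P (where P''>0): P(-3)=45, P(2)=-80. Local minima of Q: Q(0)=0.
So the global minimum of U is P(2) + Q(0) + 6 = -80 + 0 + 6 = -74, attained at (2, 0).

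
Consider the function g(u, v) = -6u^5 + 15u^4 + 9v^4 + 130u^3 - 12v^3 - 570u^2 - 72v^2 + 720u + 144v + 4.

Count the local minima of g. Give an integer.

g separates as a function of u plus a function of v, so ∇g=0 decouples.
∂g/∂u = -30(u - 3)(u - 2)(u - 1)(u + 4) = 0 at u ∈ {-4, 1, 2, 3}; ∂g/∂v = 36(v - 2)(v - 1)(v + 2) = 0 at v ∈ {-2, 1, 2}.
The Hessian is diagonal: diag(g_uu, g_vv). Second derivatives: g_uu(-4)=6300, g_uu(1)=-300, g_uu(2)=180, g_uu(3)=-420; g_vv(-2)=432, g_vv(1)=-108, g_vv(2)=144.
Local minima occur where both diagonal entries positive: (-4, -2), (-4, 2), (2, -2), (2, 2). Count: 4.

4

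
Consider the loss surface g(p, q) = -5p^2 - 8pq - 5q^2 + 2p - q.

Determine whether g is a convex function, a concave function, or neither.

g is quadratic, so its Hessian is the constant matrix H = [[-10, -8], [-8, -10]].
det(H) = 36, tr(H) = -20.
det(H) > 0 and tr(H) < 0, so H is negative definite everywhere: concave.

concave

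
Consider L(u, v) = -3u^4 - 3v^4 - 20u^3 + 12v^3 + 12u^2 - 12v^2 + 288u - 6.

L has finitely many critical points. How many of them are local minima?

L separates as a function of u plus a function of v, so ∇L=0 decouples.
∂L/∂u = -12(u - 2)(u + 3)(u + 4) = 0 at u ∈ {-4, -3, 2}; ∂L/∂v = -12v(v - 2)(v - 1) = 0 at v ∈ {0, 1, 2}.
The Hessian is diagonal: diag(L_uu, L_vv). Second derivatives: L_uu(-4)=-72, L_uu(-3)=60, L_uu(2)=-360; L_vv(0)=-24, L_vv(1)=12, L_vv(2)=-24.
Local minima occur where both diagonal entries positive: (-3, 1). Count: 1.

1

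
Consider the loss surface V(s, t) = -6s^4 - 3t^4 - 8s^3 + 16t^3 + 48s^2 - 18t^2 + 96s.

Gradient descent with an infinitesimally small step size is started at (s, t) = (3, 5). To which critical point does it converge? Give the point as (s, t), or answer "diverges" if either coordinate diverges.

V is separable, so gradient descent decouples: s follows -∂V/∂s, t follows -∂V/∂t.
∂V/∂s = -24(s - 2)(s + 1)(s + 2); at s=3 this is -480, so s increases.
∂V/∂t = -12t(t - 3)(t - 1); at t=5 this is -480, so t increases.
The s-coordinate has no critical point in that direction and runs off to infinity.

diverges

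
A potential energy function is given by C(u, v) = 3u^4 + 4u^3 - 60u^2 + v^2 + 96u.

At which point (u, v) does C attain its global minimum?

C(u,v) separates as P(u) + Q(v), so its minimum is min P + min Q.
P'(u) = 12(u - 2)(u - 1)(u + 4) vanishes at u ∈ {-4, 1, 2}; Q'(v) = 2v vanishes at v ∈ {0}.
Local minima of P (where P''>0): P(-4)=-832, P(2)=32. Local minima of Q: Q(0)=0.
So the global minimum of C is P(-4) + Q(0) = -832 + 0 = -832, attained at (-4, 0).

(-4, 0)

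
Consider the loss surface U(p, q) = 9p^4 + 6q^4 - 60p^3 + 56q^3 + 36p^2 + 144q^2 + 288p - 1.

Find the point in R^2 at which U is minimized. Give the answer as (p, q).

U(p,q) separates as A(p) + B(q) − 1, so its minimum is min A + min B − 1.
A'(p) = 36(p - 4)(p - 2)(p + 1) vanishes at p ∈ {-1, 2, 4}; B'(q) = 24q(q + 3)(q + 4) vanishes at q ∈ {-4, -3, 0}.
Local minima of A (where A''>0): A(-1)=-183, A(4)=192. Local minima of B: B(-4)=256, B(0)=0.
So the global minimum of U is A(-1) + B(0) − 1 = -183 + 0 − 1 = -184, attained at (-1, 0).

(-1, 0)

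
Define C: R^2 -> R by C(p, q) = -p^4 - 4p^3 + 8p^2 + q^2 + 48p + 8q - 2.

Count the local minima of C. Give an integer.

C separates as a function of p plus a function of q, so ∇C=0 decouples.
∂C/∂p = -4(p - 2)(p + 2)(p + 3) = 0 at p ∈ {-3, -2, 2}; ∂C/∂q = 2(q + 4) = 0 at q ∈ {-4}.
The Hessian is diagonal: diag(C_pp, C_qq). Second derivatives: C_pp(-3)=-20, C_pp(-2)=16, C_pp(2)=-80; C_qq(-4)=2.
Local minima occur where both diagonal entries positive: (-2, -4). Count: 1.

1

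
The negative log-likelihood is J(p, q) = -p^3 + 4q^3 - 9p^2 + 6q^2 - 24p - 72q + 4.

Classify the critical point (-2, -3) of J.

local maximum

The mixed partial ∂²J/∂p∂q is 0, so the Hessian at any point is diag(J_pp, J_qq) = diag(-6(p + 3), 12(2q + 1)).
At (-2, -3): H = diag(-6, -60).
Both eigenvalues are negative, so H is negative definite: a local maximum.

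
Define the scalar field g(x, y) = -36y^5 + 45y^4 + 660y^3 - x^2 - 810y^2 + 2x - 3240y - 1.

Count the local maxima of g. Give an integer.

g separates as a function of x plus a function of y, so ∇g=0 decouples.
∂g/∂x = -2(x - 1) = 0 at x ∈ {1}; ∂g/∂y = -180(y - 3)(y - 2)(y + 1)(y + 3) = 0 at y ∈ {-3, -1, 2, 3}.
The Hessian is diagonal: diag(g_xx, g_yy). Second derivatives: g_xx(1)=-2; g_yy(-3)=10800, g_yy(-1)=-4320, g_yy(2)=2700, g_yy(3)=-4320.
Local maxima occur where both diagonal entries negative: (1, -1), (1, 3). Count: 2.

2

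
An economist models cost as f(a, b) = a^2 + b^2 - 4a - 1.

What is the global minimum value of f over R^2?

f(a,b) separates as P(a) + Q(b) − 1, so its minimum is min P + min Q − 1.
P'(a) = 2a - 4 vanishes at a ∈ {2}; Q'(b) = 2b vanishes at b ∈ {0}.
Local minima of P (where P''>0): P(2)=-4. Local minima of Q: Q(0)=0.
So the global minimum of f is P(2) + Q(0) − 1 = -4 + 0 − 1 = -5, attained at (2, 0).

-5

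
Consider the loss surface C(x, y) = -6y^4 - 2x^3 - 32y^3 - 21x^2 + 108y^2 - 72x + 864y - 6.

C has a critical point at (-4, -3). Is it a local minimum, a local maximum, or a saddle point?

local minimum

The mixed partial ∂²C/∂x∂y is 0, so the Hessian at any point is diag(C_xx, C_yy) = diag(-6(2x + 7), 24(-3y^2 - 8y + 9)).
At (-4, -3): H = diag(6, 144).
Both eigenvalues are positive, so H is positive definite: a local minimum.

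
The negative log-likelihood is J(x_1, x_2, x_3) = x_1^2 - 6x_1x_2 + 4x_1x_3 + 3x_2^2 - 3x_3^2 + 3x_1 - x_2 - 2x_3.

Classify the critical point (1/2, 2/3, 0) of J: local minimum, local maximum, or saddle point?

saddle point

The Hessian is constant: H = [[2, -6, 4], [-6, 6, 0], [4, 0, -6]].
Leading principal minors: Δ₁ = 2, Δ₂ = -24, Δ₃ = 48.
The minors fit neither the all-positive nor the alternating-sign pattern, so H is indefinite: a saddle point.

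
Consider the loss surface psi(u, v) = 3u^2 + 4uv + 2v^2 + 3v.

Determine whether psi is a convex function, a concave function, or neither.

convex

psi is quadratic, so its Hessian is the constant matrix H = [[6, 4], [4, 4]].
det(H) = 8, tr(H) = 10.
det(H) > 0 and tr(H) > 0, so H is positive definite everywhere: convex.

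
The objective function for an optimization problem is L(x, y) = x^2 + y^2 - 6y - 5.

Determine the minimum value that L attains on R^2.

-14

L(x,y) separates as P(x) + Q(y) − 5, so its minimum is min P + min Q − 5.
P'(x) = 2x vanishes at x ∈ {0}; Q'(y) = 2y - 6 vanishes at y ∈ {3}.
Local minima of P (where P''>0): P(0)=0. Local minima of Q: Q(3)=-9.
So the global minimum of L is P(0) + Q(3) − 5 = 0 − 9 − 5 = -14, attained at (0, 3).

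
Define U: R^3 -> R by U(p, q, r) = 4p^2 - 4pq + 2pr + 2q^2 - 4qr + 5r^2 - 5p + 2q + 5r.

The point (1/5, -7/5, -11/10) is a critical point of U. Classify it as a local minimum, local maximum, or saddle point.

The Hessian is constant: H = [[8, -4, 2], [-4, 4, -4], [2, -4, 10]].
Leading principal minors: Δ₁ = 8, Δ₂ = 16, Δ₃ = 80.
All leading minors are positive, so H is positive definite: a local minimum.

local minimum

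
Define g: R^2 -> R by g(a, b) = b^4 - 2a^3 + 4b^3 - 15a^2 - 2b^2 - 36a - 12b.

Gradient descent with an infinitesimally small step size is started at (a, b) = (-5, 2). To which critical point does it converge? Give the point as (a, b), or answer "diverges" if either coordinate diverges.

g is separable, so gradient descent decouples: a follows -∂g/∂a, b follows -∂g/∂b.
∂g/∂a = -6(a + 2)(a + 3); at a=-5 this is -36, so a increases.
∂g/∂b = 4(b - 1)(b + 1)(b + 3); at b=2 this is 60, so b decreases.
a converges to its nearest critical value -3 (a local min of the a-part); b converges to 1. The iterate converges to (-3, 1).

(-3, 1)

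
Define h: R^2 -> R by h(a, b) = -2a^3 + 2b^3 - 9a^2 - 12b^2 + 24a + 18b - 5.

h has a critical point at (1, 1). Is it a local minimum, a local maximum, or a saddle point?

The mixed partial ∂²h/∂a∂b is 0, so the Hessian at any point is diag(h_aa, h_bb) = diag(-6(2a + 3), 12(b - 2)).
At (1, 1): H = diag(-30, -12).
Both eigenvalues are negative, so H is negative definite: a local maximum.

local maximum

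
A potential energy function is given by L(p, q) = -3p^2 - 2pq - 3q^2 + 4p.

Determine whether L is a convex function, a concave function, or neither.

L is quadratic, so its Hessian is the constant matrix H = [[-6, -2], [-2, -6]].
det(H) = 32, tr(H) = -12.
det(H) > 0 and tr(H) < 0, so H is negative definite everywhere: concave.

concave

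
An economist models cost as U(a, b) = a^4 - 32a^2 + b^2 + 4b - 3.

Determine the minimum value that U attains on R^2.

U(a,b) separates as P(a) + Q(b) − 3, so its minimum is min P + min Q − 3.
P'(a) = 4a(a - 4)(a + 4) vanishes at a ∈ {-4, 0, 4}; Q'(b) = 2b + 4 vanishes at b ∈ {-2}.
Local minima of P (where P''>0): P(-4)=-256, P(4)=-256. Local minima of Q: Q(-2)=-4.
So the global minimum of U is P(-4) + Q(-2) − 3 = -256 − 4 − 3 = -263, attained at (-4, -2).

-263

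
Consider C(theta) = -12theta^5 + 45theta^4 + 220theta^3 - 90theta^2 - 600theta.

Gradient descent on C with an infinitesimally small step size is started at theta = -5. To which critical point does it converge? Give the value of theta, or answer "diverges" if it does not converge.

-2

C'(theta) = -60(theta - 5)(theta - 1)(theta + 1)(theta + 2), so C'(-5) = -43200.
Gradient descent moves in the -C' direction, i.e. theta is increasing.
The nearest critical point in that direction is theta = -2, where C'' = 1260 > 0 (a local minimum). The iterate converges there.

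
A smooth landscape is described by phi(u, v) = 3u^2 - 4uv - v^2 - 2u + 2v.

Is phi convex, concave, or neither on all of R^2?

neither

phi is quadratic, so its Hessian is the constant matrix H = [[6, -4], [-4, -2]].
det(H) = -28, tr(H) = 4.
det(H) < 0, so H is indefinite: neither convex nor concave.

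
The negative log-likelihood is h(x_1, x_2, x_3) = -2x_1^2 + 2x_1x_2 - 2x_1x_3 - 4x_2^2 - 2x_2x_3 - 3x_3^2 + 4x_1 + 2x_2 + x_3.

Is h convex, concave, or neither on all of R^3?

h is quadratic, so its Hessian is the constant matrix H = [[-4, 2, -2], [2, -8, -2], [-2, -2, -6]].
Leading principal minors: -4, 28, -104.
Signs alternate −, +, − ⇒ H ≺ 0 ⇒ concave.

concave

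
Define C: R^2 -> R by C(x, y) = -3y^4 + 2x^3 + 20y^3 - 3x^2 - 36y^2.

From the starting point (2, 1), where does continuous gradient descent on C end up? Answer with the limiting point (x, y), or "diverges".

C is separable, so gradient descent decouples: x follows -∂C/∂x, y follows -∂C/∂y.
∂C/∂x = 6x(x - 1); at x=2 this is 12, so x decreases.
∂C/∂y = -12y(y - 3)(y - 2); at y=1 this is -24, so y increases.
x converges to its nearest critical value 1 (a local min of the x-part); y converges to 2. The iterate converges to (1, 2).

(1, 2)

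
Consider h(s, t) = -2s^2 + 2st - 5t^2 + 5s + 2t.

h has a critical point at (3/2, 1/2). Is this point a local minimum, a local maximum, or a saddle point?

local maximum

The Hessian of h is constant: H = [[-4, 2], [2, -10]].
det(H) = (-4)·(-10) − 2² = 36.
det(H) > 0 and tr(H) = -14 < 0, so H is negative definite and the point is a local maximum.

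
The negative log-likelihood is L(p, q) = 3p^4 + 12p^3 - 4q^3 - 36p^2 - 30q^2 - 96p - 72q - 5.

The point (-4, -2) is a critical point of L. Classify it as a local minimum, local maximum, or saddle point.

The mixed partial ∂²L/∂p∂q is 0, so the Hessian at any point is diag(L_pp, L_qq) = diag(36(p^2 + 2p - 2), -12(2q + 5)).
At (-4, -2): H = diag(216, -12).
The eigenvalues have opposite signs, so H is indefinite: a saddle point.

saddle point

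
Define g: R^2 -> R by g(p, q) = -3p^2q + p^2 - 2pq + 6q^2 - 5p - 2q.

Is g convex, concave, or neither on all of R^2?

neither

The term -3p^2q is cubic, so the Hessian is not constant.
∂²g/∂p² = -6q + 2, which takes both signs as q varies (negative for sufficiently large q). A diagonal entry of the Hessian changing sign means the Hessian is neither positive- nor negative-semidefinite on all of R^2.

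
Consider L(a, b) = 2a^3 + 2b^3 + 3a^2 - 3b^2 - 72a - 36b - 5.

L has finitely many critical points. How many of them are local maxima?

1

L separates as a function of a plus a function of b, so ∇L=0 decouples.
∂L/∂a = 6(a - 3)(a + 4) = 0 at a ∈ {-4, 3}; ∂L/∂b = 6(b - 3)(b + 2) = 0 at b ∈ {-2, 3}.
The Hessian is diagonal: diag(L_aa, L_bb). Second derivatives: L_aa(-4)=-42, L_aa(3)=42; L_bb(-2)=-30, L_bb(3)=30.
Local maxima occur where both diagonal entries negative: (-4, -2). Count: 1.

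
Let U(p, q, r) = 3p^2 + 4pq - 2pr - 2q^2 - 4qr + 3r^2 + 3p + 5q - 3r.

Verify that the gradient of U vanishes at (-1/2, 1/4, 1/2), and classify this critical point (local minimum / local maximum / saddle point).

saddle point

∇U = (6p + 4q - 2r + 3, 4p - 4q - 4r + 5, -2p - 4q + 6r - 3); substituting (-1/2, 1/4, 1/2) gives ∇U = (0, 0, 0), so (-1/2, 1/4, 1/2) is indeed a critical point.
The Hessian is constant: H = [[6, 4, -2], [4, -4, -4], [-2, -4, 6]].
Leading principal minors: Δ₁ = 6, Δ₂ = -40, Δ₃ = -256.
The minors fit neither the all-positive nor the alternating-sign pattern, so H is indefinite: a saddle point.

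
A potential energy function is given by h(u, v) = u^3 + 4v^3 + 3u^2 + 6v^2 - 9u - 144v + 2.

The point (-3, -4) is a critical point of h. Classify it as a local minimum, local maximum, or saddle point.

The mixed partial ∂²h/∂u∂v is 0, so the Hessian at any point is diag(h_uu, h_vv) = diag(6(u + 1), 12(2v + 1)).
At (-3, -4): H = diag(-12, -84).
Both eigenvalues are negative, so H is negative definite: a local maximum.

local maximum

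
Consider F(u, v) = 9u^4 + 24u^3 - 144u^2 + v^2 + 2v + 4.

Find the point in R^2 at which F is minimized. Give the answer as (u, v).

(-4, -1)

F(u,v) separates as P(u) + Q(v) + 4, so its minimum is min P + min Q + 4.
P'(u) = 36u(u - 2)(u + 4) vanishes at u ∈ {-4, 0, 2}; Q'(v) = 2v + 2 vanishes at v ∈ {-1}.
Local minima of P (where P''>0): P(-4)=-1536, P(2)=-240. Local minima of Q: Q(-1)=-1.
So the global minimum of F is P(-4) + Q(-1) + 4 = -1536 − 1 + 4 = -1533, attained at (-4, -1).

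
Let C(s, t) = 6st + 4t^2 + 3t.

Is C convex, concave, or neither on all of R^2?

neither

C is quadratic, so its Hessian is the constant matrix H = [[0, 6], [6, 8]].
det(H) = -36, tr(H) = 8.
det(H) < 0, so H is indefinite: neither convex nor concave.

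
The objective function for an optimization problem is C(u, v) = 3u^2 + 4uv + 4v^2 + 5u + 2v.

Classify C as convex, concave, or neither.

C is quadratic, so its Hessian is the constant matrix H = [[6, 4], [4, 8]].
det(H) = 32, tr(H) = 14.
det(H) > 0 and tr(H) > 0, so H is positive definite everywhere: convex.

convex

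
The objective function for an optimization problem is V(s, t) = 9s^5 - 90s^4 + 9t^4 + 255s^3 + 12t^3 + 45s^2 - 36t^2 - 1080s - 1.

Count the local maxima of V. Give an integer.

V separates as a function of s plus a function of t, so ∇V=0 decouples.
∂V/∂s = 45(s - 4)(s - 3)(s - 2)(s + 1) = 0 at s ∈ {-1, 2, 3, 4}; ∂V/∂t = 36t(t - 1)(t + 2) = 0 at t ∈ {-2, 0, 1}.
The Hessian is diagonal: diag(V_ss, V_tt). Second derivatives: V_ss(-1)=-2700, V_ss(2)=270, V_ss(3)=-180, V_ss(4)=450; V_tt(-2)=216, V_tt(0)=-72, V_tt(1)=108.
Local maxima occur where both diagonal entries negative: (-1, 0), (3, 0). Count: 2.

2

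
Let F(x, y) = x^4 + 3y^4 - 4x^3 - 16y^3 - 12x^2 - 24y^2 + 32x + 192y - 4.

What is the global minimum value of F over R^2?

F(x,y) separates as P(x) + Q(y) − 4, so its minimum is min P + min Q − 4.
P'(x) = 4(x - 4)(x - 1)(x + 2) vanishes at x ∈ {-2, 1, 4}; Q'(y) = 12(y - 4)(y - 2)(y + 2) vanishes at y ∈ {-2, 2, 4}.
Local minima of P (where P''>0): P(-2)=-64, P(4)=-64. Local minima of Q: Q(-2)=-304, Q(4)=128.
So the global minimum of F is P(-2) + Q(-2) − 4 = -64 − 304 − 4 = -372, attained at (-2, -2).

-372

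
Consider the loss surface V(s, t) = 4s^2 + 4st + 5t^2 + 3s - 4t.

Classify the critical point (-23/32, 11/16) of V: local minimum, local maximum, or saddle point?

local minimum

The Hessian of V is constant: H = [[8, 4], [4, 10]].
det(H) = 8·10 − 4² = 64.
det(H) > 0 and tr(H) = 18 > 0, so H is positive definite and the point is a local minimum.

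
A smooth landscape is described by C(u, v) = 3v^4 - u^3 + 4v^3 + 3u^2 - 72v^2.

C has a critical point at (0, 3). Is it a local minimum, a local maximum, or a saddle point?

The mixed partial ∂²C/∂u∂v is 0, so the Hessian at any point is diag(C_uu, C_vv) = diag(6(-u + 1), 12(3v^2 + 2v - 12)).
At (0, 3): H = diag(6, 252).
Both eigenvalues are positive, so H is positive definite: a local minimum.

local minimum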